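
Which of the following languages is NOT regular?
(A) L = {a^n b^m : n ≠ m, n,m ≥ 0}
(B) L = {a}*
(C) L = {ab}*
(A) {a^n b^m : n ≠ m, n,m ≥ 0}

(A) L = {a^n b^m : n ≠ m, n,m ≥ 0} is NOT regular.

The pumping lemma can be used to prove this:
After pumping a's, we can make n = m

The other languages are regular because they can be recognized by finite automata.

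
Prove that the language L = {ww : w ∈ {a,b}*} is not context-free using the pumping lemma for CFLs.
Assume for contradiction that L is context-free, and let p ≥ 1 be the pumping length given by the pumping lemma for CFLs.
Choose s = a^p b^p a^p b^p. Then s ∈ L (take w = a^p b^p) and |s| = 4p ≥ p.
By the CFL pumping lemma, s = uvxyz for some u, v, x, y, z with |vxy| ≤ p, |vy| ≥ 1, and uv^i xy^i z ∈ L for every i ≥ 0.

Write s as four blocks A₁ B₁ A₂ B₂ with A₁ = A₂ = a^p and B₁ = B₂ = b^p. Since |vxy| ≤ p, the window vxy lies inside at most two adjacent blocks. Take i = 0 and let t = uxz, so |t| = 4p − |vy| with 1 ≤ |vy| ≤ p. If |t| is odd, t ∉ L immediately, so assume |vy| is even (hence |vy| ≥ 2) and |t|/2 = 2p − |vy|/2, which satisfies p ≤ |t|/2 ≤ 2p − 1.

Case 1 (vxy inside A₁B₁): t = a^(p−j) b^(p−l) a^p b^p with j + l = |vy|. The second half of t has length < 2p, so it is a suffix of the trailing a^p b^p and ends in b; the first half is a^(p−j) b^(p−l) a^((j+l)/2), which ends in a because (j+l)/2 ≥ 1. The halves differ, so t ∉ L.

Case 2 (vxy inside B₁A₂, straddling the middle): t = a^p b^(p−j) a^(p−l) b^p with j + l = |vy|. If t = ww, then w is a prefix of t of length ≥ p, so w begins with a^p; and w is a suffix of t of length ≥ p, so w ends with b^p. That forces |w| ≥ 2p, contradicting |w| = |t|/2 ≤ 2p − 1. So t ∉ L.

Case 3 (vxy inside A₂B₂): t = a^p b^p a^(p−j) b^(p−l) with j + l = |vy|. The first half of t is a prefix of a^p b^p, so it begins with a; the second half is b^((j+l)/2) a^(p−j) b^(p−l), which begins with b. The halves differ, so t ∉ L.

In every case uv⁰xy⁰z = uxz ∉ L.

This contradicts the CFL pumping lemma, which requires uv^i xy^i z ∈ L for all i ≥ 0.
Hence L = {ww : w ∈ {a,b}*} is not context-free. ∎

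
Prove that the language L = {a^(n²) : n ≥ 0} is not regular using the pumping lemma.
Assume for contradiction that L is regular, and let p ≥ 1 be the pumping length given by the pumping lemma.
Choose s = a^(p²). Then s ∈ L and |s| = p² ≥ p.
By the pumping lemma, s = xyz for some x, y, z with |xy| ≤ p, |y| ≥ 1, and xy^i z ∈ L for every i ≥ 0.
Here y = a^k for some k with 1 ≤ k ≤ |xy| ≤ p.

Take i = 2: |xy²z| = p² + k.
Now p² < p² + k ≤ p² + p < p² + 2p + 1 = (p + 1)².
So |xy²z| lies strictly between the consecutive squares p² and (p + 1)², hence is not a perfect square, and xy²z ∉ L.

This contradicts the pumping lemma, which requires xy^i z ∈ L for all i ≥ 0.
Hence L = {a^(n²) : n ≥ 0} is not regular. ∎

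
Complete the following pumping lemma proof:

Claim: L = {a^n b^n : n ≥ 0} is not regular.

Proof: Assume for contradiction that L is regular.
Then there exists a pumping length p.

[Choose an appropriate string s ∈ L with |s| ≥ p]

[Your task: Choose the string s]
s = a^p b^p

This string is in L (has equal a's and b's) and has length 2p ≥ p.
Any decomposition xyz with |xy| ≤ p means y consists only of a's,
so pumping will unbalance the counts.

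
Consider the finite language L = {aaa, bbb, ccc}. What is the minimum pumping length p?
p = 4

For a finite language L, the pumping lemma holds vacuously if p > max|s| for s ∈ L.

The longest string in L = {aaa, bbb, ccc} has length 3.
If p = 4, then no string s ∈ L has |s| ≥ p, so the condition is vacuously true.

The minimum pumping length is p = 4.

Why no smaller p works: for any p ≤ 3, the longest string s ∈ L has |s| = 3 ≥ p, so it would
have to be pumpable; but pumping up (i = 2, 3, ...) produces ever longer strings, which cannot all lie in the
finite language L. So the pumping property fails for every p ≤ 3.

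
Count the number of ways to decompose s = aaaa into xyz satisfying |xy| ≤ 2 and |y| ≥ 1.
3

For s = 'aaaa' with pumping length p = 2:

Constraints: |xy| ≤ 2, |y| > 0

Valid decompositions (|xy| ≤ p, |y| ≥ 1):
  • x='', y='a', z='aaa'
  • x='a', y='a', z='aa'
  • x='', y='aa', z='aa'

Total count: 3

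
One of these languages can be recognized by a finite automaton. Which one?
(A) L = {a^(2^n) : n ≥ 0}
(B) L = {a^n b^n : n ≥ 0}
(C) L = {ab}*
(C) {ab}*

(C) L = {ab}* is regular.

This can be recognized by a finite automaton (DFA/NFA).
Regular expressions like {ab}* define regular languages.

The other choices are not regular:
- {a^n b^n : n ≥ 0}: After pumping, the number of a's and b's become unequal
- {a^(2^n) : n ≥ 0}: After pumping, length is no longer a power of 2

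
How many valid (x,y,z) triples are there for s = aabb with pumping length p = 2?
3

For s = 'aabb' with pumping length p = 2:

Constraints: |xy| ≤ 2, |y| > 0

Valid decompositions (|xy| ≤ p, |y| ≥ 1):
  • x='', y='a', z='abb'
  • x='a', y='a', z='bb'
  • x='', y='aa', z='bb'

Total count: 3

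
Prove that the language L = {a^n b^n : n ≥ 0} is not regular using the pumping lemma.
Assume for contradiction that L is regular, and let p ≥ 1 be the pumping length given by the pumping lemma.
Choose s = a^p b^p. Then s ∈ L and |s| = 2p ≥ p.
By the pumping lemma, s = xyz for some x, y, z with |xy| ≤ p, |y| ≥ 1, and xy^i z ∈ L for every i ≥ 0.
Since |xy| ≤ p and the first p symbols of s are all a's, we must have y = a^k for some k with 1 ≤ k ≤ p.

Take i = 2: xy²z = a^(p + k) b^p.
This string has p + k a's but p b's, and p + k > p because k ≥ 1. So xy²z ∉ L.

This contradicts the pumping lemma, which requires xy^i z ∈ L for all i ≥ 0.
Hence L = {a^n b^n : n ≥ 0} is not regular. ∎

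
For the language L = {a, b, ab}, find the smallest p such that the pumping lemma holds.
p = 3

For a finite language L, the pumping lemma holds vacuously if p > max|s| for s ∈ L.

The longest string in L = {a, b, ab} has length 2.
If p = 3, then no string s ∈ L has |s| ≥ p, so the condition is vacuously true.

The minimum pumping length is p = 3.

Why no smaller p works: for any p ≤ 2, the longest string s ∈ L has |s| = 2 ≥ p, so it would
have to be pumpable; but pumping up (i = 2, 3, ...) produces ever longer strings, which cannot all lie in the
finite language L. So the pumping property fails for every p ≤ 2.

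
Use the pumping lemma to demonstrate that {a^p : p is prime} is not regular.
Assume for contradiction that L is regular, and let p ≥ 1 be the pumping length given by the pumping lemma.
Choose a prime q with q ≥ p (one exists because there are infinitely many primes) and let s = a^q. Then s ∈ L and |s| = q ≥ p.
By the pumping lemma, s = xyz for some x, y, z with |xy| ≤ p, |y| ≥ 1, and xy^i z ∈ L for every i ≥ 0.
Here y = a^k for some k with 1 ≤ k ≤ p, and xy^i z = a^(q + (i − 1)k) for every i ≥ 0.

Take i = q + 1: |xy^(q+1) z| = q + qk = q(k + 1).
Both factors satisfy q ≥ 2 and k + 1 ≥ 2, so q(k + 1) is composite, and xy^(q+1) z ∉ L.

This contradicts the pumping lemma, which requires xy^i z ∈ L for all i ≥ 0.
Hence L = {a^p : p is prime} is not regular. ∎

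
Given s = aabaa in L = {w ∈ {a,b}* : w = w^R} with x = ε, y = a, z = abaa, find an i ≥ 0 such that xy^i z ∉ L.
i = 2

xy²z = ε · aa · abaa = aaabaa; aaabaa reversed is aabaaa ≠ aaabaa, so it is not a palindrome and is not in L.
(Other choices also work, e.g. i = 0, 3; only i = 1 is guaranteed to stay in L since xy¹z = s.)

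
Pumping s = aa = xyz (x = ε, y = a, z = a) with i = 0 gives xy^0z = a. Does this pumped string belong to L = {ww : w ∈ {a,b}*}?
No

xy⁰z = ε · ε · a = a.
a has odd length 1, so it cannot be written as ww and is not in L.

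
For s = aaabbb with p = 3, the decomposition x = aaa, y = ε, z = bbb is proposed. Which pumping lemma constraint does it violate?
Violated: |y| > 0

The decomposition x = aaa, y = ε, z = bbb for s = aaabbb with p = 3
violates the constraint: |y| > 0

|y| = 0, but the pumping lemma requires |y| > 0 (y must be non-empty).

Pumping lemma constraints:
1. xyz = s (decomposition is valid)
2. |xy| ≤ p
3. |y| > 0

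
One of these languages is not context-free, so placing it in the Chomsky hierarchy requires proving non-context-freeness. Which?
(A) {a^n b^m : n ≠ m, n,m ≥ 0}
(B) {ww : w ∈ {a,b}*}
(B) {ww : w ∈ {a,b}*}

(B) {ww : w ∈ {a,b}*} requires the CFL pumping lemma.

- {a^n b^m : n ≠ m, n,m ≥ 0} is context-free (but not regular)
  • Can be shown non-regular with the regular pumping lemma
  • After pumping a's, we can make n = m

- {ww : w ∈ {a,b}*} is NOT context-free
  • Requires the CFL pumping lemma to prove
  • Even a PDA cannot compare two arbitrary halves symbol by symbol; CFL pumping on a^p b^p a^p b^p fails

The CFL pumping lemma is "stronger" in that it can prove non-membership
in the larger class of context-free languages.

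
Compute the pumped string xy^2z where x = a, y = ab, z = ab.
aababab

Given x = 'a', y = 'ab', z = 'ab' and i = 2:

xy^2z = x + y·y·...·y (2 times) + z
       = 'a' + 'ab'^2 + 'ab'
       = 'a' + 'abab' + 'ab'
       = 'aababab'

The pumped string is 'aababab' with length 7.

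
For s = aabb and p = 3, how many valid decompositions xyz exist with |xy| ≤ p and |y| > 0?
6

For s = 'aabb' with pumping length p = 3:

Constraints: |xy| ≤ 3, |y| > 0

Valid decompositions (|xy| ≤ p, |y| ≥ 1):
  • x='', y='a', z='abb'
  • x='a', y='a', z='bb'
  • x='', y='aa', z='bb'
  • x='aa', y='b', z='b'
  • x='a', y='ab', z='b'
  • x='', y='aab', z='b'

Total count: 6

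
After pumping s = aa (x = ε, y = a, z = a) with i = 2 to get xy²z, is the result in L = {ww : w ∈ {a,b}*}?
No

xy²z = ε · aa · a = aaa.
aaa has odd length 3, so it cannot be written as ww and is not in L.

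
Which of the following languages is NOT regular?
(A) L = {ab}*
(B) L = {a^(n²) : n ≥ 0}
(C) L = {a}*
(B) {a^(n²) : n ≥ 0}

(B) L = {a^(n²) : n ≥ 0} is NOT regular.

The pumping lemma can be used to prove this:
After pumping, length is no longer a perfect square

The other languages are regular because they can be recognized by finite automata.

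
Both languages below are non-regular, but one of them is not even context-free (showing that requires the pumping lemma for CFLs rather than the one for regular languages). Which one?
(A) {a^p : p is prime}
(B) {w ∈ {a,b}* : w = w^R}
(A) {a^p : p is prime}

(A) {a^p : p is prime} requires the CFL pumping lemma.

- {w ∈ {a,b}* : w = w^R} is context-free (but not regular)
  • Can be shown non-regular with the regular pumping lemma
  • After pumping, the string is no longer symmetric

- {a^p : p is prime} is NOT context-free
  • Requires the CFL pumping lemma to prove
  • The CFL pumping lemma also fails because prime gaps are unbounded

The CFL pumping lemma is "stronger" in that it can prove non-membership
in the larger class of context-free languages.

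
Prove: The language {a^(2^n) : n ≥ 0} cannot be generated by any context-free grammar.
Assume for contradiction that L is context-free, and let p ≥ 1 be the pumping length given by the pumping lemma for CFLs.
Choose s = a^(2^p). Then s ∈ L and |s| = 2^p ≥ p.
By the CFL pumping lemma, s = uvxyz for some u, v, x, y, z with |vxy| ≤ p, |vy| ≥ 1, and uv^i xy^i z ∈ L for every i ≥ 0.
All symbols are a's, so only lengths matter: let k = |vy|, with 1 ≤ k ≤ |vxy| ≤ p < 2^p.

Take i = 2: |uv²xy²z| = 2^p + k, and 2^p < 2^p + k < 2^p + 2^p = 2^(p+1).
So the length lies strictly between consecutive powers of two and is not a power of 2; uv²xy²z ∉ L.

This contradicts the CFL pumping lemma, which requires uv^i xy^i z ∈ L for all i ≥ 0.
Hence L = {a^(2^n) : n ≥ 0} is not context-free. ∎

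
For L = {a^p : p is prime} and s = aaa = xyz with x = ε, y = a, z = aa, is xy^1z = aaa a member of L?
Yes

xy¹z = ε · a · aa = aaa.
aaa has length 3, which is prime, so it is in L.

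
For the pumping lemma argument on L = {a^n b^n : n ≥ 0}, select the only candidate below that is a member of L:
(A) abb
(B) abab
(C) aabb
(C) aabb

The pumping lemma is applied to a string s that lies in L, so first check membership of each option:
- (A) abb has 1 a's and 2 b's; 1 ≠ 2, so it is not in L ✗
- (B) abab has an a after a b, so it is not of the form a^n b^n and is not in L ✗
- (C) aabb = a^2 b^2 has equal counts (2 = 2), so it is in L ✓

Only (C) aabb is in L, so it is the only candidate that could play the role of s.
(In a complete proof one picks s in terms of the pumping length p so that |s| ≥ p is guaranteed; a fixed string like aabb illustrates the shape of such an s.)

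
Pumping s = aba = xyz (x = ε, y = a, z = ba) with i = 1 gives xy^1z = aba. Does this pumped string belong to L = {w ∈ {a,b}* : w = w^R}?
Yes

xy¹z = ε · a · ba = aba.
aba reversed is aba, the same string, so it is a palindrome and is in L.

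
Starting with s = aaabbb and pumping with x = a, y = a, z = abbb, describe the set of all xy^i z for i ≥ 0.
{xy^i z : i ≥ 0} = {a^(2+i) b^3 : i ≥ 0} = {aabbb, aaabbb, aaaabbb, ...}

With x = a, y = a, z = abbb: Starting with aaabbb and pumping the second 'a', we get strings with 2+i a's followed by 3 b's for i = 0, 1, 2, ...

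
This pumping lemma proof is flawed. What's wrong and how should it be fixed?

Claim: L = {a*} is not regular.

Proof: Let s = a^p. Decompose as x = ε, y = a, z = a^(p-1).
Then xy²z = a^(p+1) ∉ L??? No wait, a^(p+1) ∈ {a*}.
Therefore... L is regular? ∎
Error: The proof attempts to show a*  is not regular, but a* IS regular!

Correction: a* is a regular language (recognized by a simple DFA with one accepting state and self-loop on 'a'). The pumping lemma can only prove non-regularity, not regularity. For regular languages, pumping always works.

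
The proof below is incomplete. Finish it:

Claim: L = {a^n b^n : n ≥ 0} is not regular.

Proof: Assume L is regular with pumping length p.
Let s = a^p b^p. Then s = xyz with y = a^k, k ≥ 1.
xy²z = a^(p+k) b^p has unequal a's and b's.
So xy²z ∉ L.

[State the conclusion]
This contradicts the pumping lemma for regular languages,
which guarantees xy^i z ∈ L for all i ≥ 0.

Since our assumption that L is regular leads to a contradiction,
we conclude that L = {a^n b^n : n ≥ 0} is NOT regular. ∎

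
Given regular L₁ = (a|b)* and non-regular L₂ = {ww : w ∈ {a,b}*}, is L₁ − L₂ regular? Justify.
No — L₁ − L₂ is not regular.

L₁ − L₂ is the complement of {ww} within {a,b}*. If it were regular, its complement {ww} would be regular as well (regular languages are closed under complement) — contradiction. So L₁ − L₂ is not regular.

Note that the bare facts "L₁ regular, L₂ non-regular" do not settle the question by themselves: the closure of regular languages under ∪, ∩, complement and difference applies only when BOTH operands are regular. With a non-regular operand the result can come out regular or non-regular depending on the specific languages, so one has to work out L₁ − L₂ for this particular pair, as above.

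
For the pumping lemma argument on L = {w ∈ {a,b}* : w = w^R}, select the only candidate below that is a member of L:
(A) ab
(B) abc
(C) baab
(C) baab

The pumping lemma is applied to a string s that lies in L, so first check membership of each option:
- (A) ab reversed is ba ≠ ab, so it is not a palindrome and is not in L ✗
- (B) abc reversed is cba ≠ abc, so it is not a palindrome and is not in L ✗
- (C) baab reversed is baab, the same string, so it is a palindrome and is in L ✓

Only (C) baab is in L, so it is the only candidate that could play the role of s.
(In a complete proof one picks s in terms of the pumping length p so that |s| ≥ p is guaranteed; a fixed string like baab illustrates the shape of such an s.)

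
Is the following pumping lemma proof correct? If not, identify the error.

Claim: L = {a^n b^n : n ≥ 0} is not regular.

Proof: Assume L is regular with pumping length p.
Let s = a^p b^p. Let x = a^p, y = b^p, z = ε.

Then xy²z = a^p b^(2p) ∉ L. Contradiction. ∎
The proof is INCORRECT.

Error: The decomposition violates |xy| ≤ p.
With x = a^p and y = b^p, we have |xy| = 2p > p.
The pumping lemma requires |xy| ≤ p, so y must be within the first p characters.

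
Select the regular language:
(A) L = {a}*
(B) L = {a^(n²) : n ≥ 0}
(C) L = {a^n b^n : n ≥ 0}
(A) {a}*

(A) L = {a}* is regular.

This can be recognized by a finite automaton (DFA/NFA).
Regular expressions like {a}* define regular languages.

The other choices are not regular:
- {a^(n²) : n ≥ 0}: After pumping, length is no longer a perfect square
- {a^n b^n : n ≥ 0}: After pumping, the number of a's and b's become unequal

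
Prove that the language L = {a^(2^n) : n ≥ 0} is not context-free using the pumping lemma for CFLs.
Assume for contradiction that L is context-free, and let p ≥ 1 be the pumping length given by the pumping lemma for CFLs.
Choose s = a^(2^p). Then s ∈ L and |s| = 2^p ≥ p.
By the CFL pumping lemma, s = uvxyz for some u, v, x, y, z with |vxy| ≤ p, |vy| ≥ 1, and uv^i xy^i z ∈ L for every i ≥ 0.
All symbols are a's, so only lengths matter: let k = |vy|, with 1 ≤ k ≤ |vxy| ≤ p < 2^p.

Take i = 2: |uv²xy²z| = 2^p + k, and 2^p < 2^p + k < 2^p + 2^p = 2^(p+1).
So the length lies strictly between consecutive powers of two and is not a power of 2; uv²xy²z ∉ L.

This contradicts the CFL pumping lemma, which requires uv^i xy^i z ∈ L for all i ≥ 0.
Hence L = {a^(2^n) : n ≥ 0} is not context-free. ∎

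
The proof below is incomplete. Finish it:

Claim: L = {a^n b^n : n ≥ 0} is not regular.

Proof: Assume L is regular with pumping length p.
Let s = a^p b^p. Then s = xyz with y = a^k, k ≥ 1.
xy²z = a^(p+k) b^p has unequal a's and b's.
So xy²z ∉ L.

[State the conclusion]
This contradicts the pumping lemma for regular languages,
which guarantees xy^i z ∈ L for all i ≥ 0.

Since our assumption that L is regular leads to a contradiction,
we conclude that L = {a^n b^n : n ≥ 0} is NOT regular. ∎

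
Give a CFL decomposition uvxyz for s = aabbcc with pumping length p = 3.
u='aa', v='b', x='b', y='c', z='c'

For s = aabbcc with pumping length p = 3:

One valid decomposition:
- u = 'aa'
- v = 'b'
- x = 'b'
- y = 'c'
- z = 'c'

Verification:
- uvxyz = 'aa' + 'b' + 'b' + 'c' + 'c' = aabbcc ✓
- |vxy| = |'bbc'| = 3 ≤ 3 ✓
- |vy| = |'bc'| = 2 > 0 ✓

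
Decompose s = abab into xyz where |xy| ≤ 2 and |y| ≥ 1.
x = '', y = 'ab', z = 'ab'

For s = abab and p = 2, one valid decomposition is:
- x = '' (length 0)
- y = 'ab' (length 2)
- z = 'ab' (length 2)

Verification:
- xyz = '' + 'ab' + 'ab' = abab ✓
- |xy| = 2 ≤ 2 ✓
- |y| = 2 > 0 ✓

All pumping lemma constraints are satisfied.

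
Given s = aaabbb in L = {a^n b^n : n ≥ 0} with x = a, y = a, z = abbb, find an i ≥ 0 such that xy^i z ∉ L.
i = 2

xy²z = a · aa · abbb = aaaabbb; aaaabbb has 4 a's and 3 b's; 4 ≠ 3, so it is not in L.
(Other choices also work, e.g. i = 0, 3; only i = 1 is guaranteed to stay in L since xy¹z = s.)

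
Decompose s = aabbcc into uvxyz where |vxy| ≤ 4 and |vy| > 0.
u='a', v='a', x='bb', y='c', z='c'

For s = aabbcc with pumping length p = 4:

One valid decomposition:
- u = 'a'
- v = 'a'
- x = 'bb'
- y = 'c'
- z = 'c'

Verification:
- uvxyz = 'a' + 'a' + 'bb' + 'c' + 'c' = aabbcc ✓
- |vxy| = |'abbc'| = 4 ≤ 4 ✓
- |vy| = |'ac'| = 2 > 0 ✓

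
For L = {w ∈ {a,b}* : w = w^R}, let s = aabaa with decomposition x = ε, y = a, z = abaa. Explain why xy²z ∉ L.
xy²z = aaabaa ∉ L

Pumping with i = 2 replaces y = a by y² = aa:
- Original: s = xyz = aabaa; aabaa reversed is aabaa, the same string, so it is a palindrome and is in L
- Pumped: xy²z = ε · aa · abaa = aaabaa
- aaabaa reversed is aabaaa ≠ aaabaa, so it is not a palindrome and is not in L

The pumping lemma would require xy²z ∈ L, so this decomposition yields a contradiction.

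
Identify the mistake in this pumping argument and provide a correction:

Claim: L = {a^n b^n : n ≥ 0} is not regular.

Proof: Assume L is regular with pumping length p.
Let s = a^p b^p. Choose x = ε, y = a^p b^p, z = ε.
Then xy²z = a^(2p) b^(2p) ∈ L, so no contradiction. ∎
Error: The decomposition violates |xy| ≤ p. With y = a^p b^p, |xy| = |y| = 2p > p. (The proof also miscomputes xy²z, which would be a^p b^p a^p b^p rather than a^(2p) b^(2p), and it wrongly treats one harmless decomposition as settling the matter — the prover does not get to choose the decomposition.)

Correction: The pumping lemma requires |xy| ≤ p, and the argument must handle every decomposition satisfying |xy| ≤ p, |y| ≥ 1. Since s starts with p a's, any such y consists only of a's, say y = a^k with k ≥ 1. Then xy²z = a^(p+k) b^p has unequal numbers of a's and b's, so xy²z ∉ L — the required contradiction.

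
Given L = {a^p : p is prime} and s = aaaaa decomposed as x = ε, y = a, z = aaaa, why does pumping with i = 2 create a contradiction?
xy²z = aaaaaa ∉ L

Pumping with i = 2 replaces y = a by y² = aa:
- Original: s = xyz = aaaaa; aaaaa has length 5, which is prime, so it is in L
- Pumped: xy²z = ε · aa · aaaa = aaaaaa
- aaaaaa has length 6 = 2 × 3, which is not prime, so it is not in L

The pumping lemma would require xy²z ∈ L, so this decomposition yields a contradiction.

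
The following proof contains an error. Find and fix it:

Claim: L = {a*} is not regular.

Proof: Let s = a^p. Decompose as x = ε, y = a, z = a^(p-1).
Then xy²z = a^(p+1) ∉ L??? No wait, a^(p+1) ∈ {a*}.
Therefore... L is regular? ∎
Error: The proof attempts to show a*  is not regular, but a* IS regular!

Correction: a* is a regular language (recognized by a simple DFA with one accepting state and self-loop on 'a'). The pumping lemma can only prove non-regularity, not regularity. For regular languages, pumping always works.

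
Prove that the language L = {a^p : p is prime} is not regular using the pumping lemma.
Assume for contradiction that L is regular, and let p ≥ 1 be the pumping length given by the pumping lemma.
Choose a prime q with q ≥ p (one exists because there are infinitely many primes) and let s = a^q. Then s ∈ L and |s| = q ≥ p.
By the pumping lemma, s = xyz for some x, y, z with |xy| ≤ p, |y| ≥ 1, and xy^i z ∈ L for every i ≥ 0.
Here y = a^k for some k with 1 ≤ k ≤ p, and xy^i z = a^(q + (i − 1)k) for every i ≥ 0.

Take i = q + 1: |xy^(q+1) z| = q + qk = q(k + 1).
Both factors satisfy q ≥ 2 and k + 1 ≥ 2, so q(k + 1) is composite, and xy^(q+1) z ∉ L.

This contradicts the pumping lemma, which requires xy^i z ∈ L for all i ≥ 0.
Hence L = {a^p : p is prime} is not regular. ∎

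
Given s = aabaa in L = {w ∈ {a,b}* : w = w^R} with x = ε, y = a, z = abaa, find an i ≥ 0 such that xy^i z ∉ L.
i = 0

xy⁰z = ε · ε · abaa = abaa; abaa reversed is aaba ≠ abaa, so it is not a palindrome and is not in L.
(Other choices also work, e.g. i = 2, 3; only i = 1 is guaranteed to stay in L since xy¹z = s.)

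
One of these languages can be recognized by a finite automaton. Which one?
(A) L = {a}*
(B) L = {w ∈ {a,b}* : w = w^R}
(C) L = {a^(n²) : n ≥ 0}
(A) {a}*

(A) L = {a}* is regular.

This can be recognized by a finite automaton (DFA/NFA).
Regular expressions like {a}* define regular languages.

The other choices are not regular:
- {a^(n²) : n ≥ 0}: After pumping, length is no longer a perfect square
- {w ∈ {a,b}* : w = w^R}: After pumping, the string is no longer symmetric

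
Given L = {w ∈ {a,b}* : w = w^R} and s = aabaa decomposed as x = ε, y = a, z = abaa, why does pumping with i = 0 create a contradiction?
xy⁰z = abaa ∉ L

Pumping with i = 0 replaces y = a by y⁰ = ε:
- Original: s = xyz = aabaa; aabaa reversed is aabaa, the same string, so it is a palindrome and is in L
- Pumped: xy⁰z = ε · ε · abaa = abaa
- abaa reversed is aaba ≠ abaa, so it is not a palindrome and is not in L

The pumping lemma would require xy⁰z ∈ L, so this decomposition yields a contradiction.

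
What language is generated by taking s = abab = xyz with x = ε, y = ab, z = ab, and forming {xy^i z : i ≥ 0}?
{xy^i z : i ≥ 0} = {(ab)^(i+1) : i ≥ 0} = {ab, abab, ababab, ...}

With x = ε, y = ab, z = ab: Pumping 'ab' gives strings of alternating a's and b's.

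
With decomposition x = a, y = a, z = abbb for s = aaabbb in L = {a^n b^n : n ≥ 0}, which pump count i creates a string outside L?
i = 2

xy²z = a · aa · abbb = aaaabbb; aaaabbb has 4 a's and 3 b's; 4 ≠ 3, so it is not in L.
(Other choices also work, e.g. i = 0, 3; only i = 1 is guaranteed to stay in L since xy¹z = s.)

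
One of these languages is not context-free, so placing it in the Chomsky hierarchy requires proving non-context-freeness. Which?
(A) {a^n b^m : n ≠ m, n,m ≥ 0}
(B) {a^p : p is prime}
(B) {a^p : p is prime}

(B) {a^p : p is prime} requires the CFL pumping lemma.

- {a^n b^m : n ≠ m, n,m ≥ 0} is context-free (but not regular)
  • Can be shown non-regular with the regular pumping lemma
  • After pumping a's, we can make n = m

- {a^p : p is prime} is NOT context-free
  • Requires the CFL pumping lemma to prove
  • The CFL pumping lemma also fails because prime gaps are unbounded

The CFL pumping lemma is "stronger" in that it can prove non-membership
in the larger class of context-free languages.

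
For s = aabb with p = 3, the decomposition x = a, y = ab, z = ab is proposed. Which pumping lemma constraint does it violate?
Violated: xyz = s

The decomposition x = a, y = ab, z = ab for s = aabb with p = 3
violates the constraint: xyz = s

xyz = 'a' + 'ab' + 'ab' = 'aabab' ≠ 'aabb' = s. The decomposition doesn't reconstruct s.

Pumping lemma constraints:
1. xyz = s (decomposition is valid)
2. |xy| ≤ p
3. |y| > 0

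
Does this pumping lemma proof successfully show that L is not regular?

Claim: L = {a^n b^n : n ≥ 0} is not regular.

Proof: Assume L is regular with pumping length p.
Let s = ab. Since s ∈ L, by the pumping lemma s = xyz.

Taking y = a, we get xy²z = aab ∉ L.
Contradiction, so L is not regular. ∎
The proof is INCORRECT.

Error: The string s = ab may be shorter than p.
The pumping lemma only applies to strings with |s| ≥ p, and p is not under our control.
We must choose s in terms of p, e.g. s = a^p b^p, to ensure |s| ≥ p.
(The proof also fixes one particular y; a valid argument must handle every decomposition with |xy| ≤ p and |y| ≥ 1 — for s = a^p b^p this forces y = a^k, and then xy²z = a^(p+k) b^p ∉ L.)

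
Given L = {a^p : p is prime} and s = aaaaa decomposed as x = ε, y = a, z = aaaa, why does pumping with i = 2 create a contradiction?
xy²z = aaaaaa ∉ L

Pumping with i = 2 replaces y = a by y² = aa:
- Original: s = xyz = aaaaa; aaaaa has length 5, which is prime, so it is in L
- Pumped: xy²z = ε · aa · aaaa = aaaaaa
- aaaaaa has length 6 = 2 × 3, which is not prime, so it is not in L

The pumping lemma would require xy²z ∈ L, so this decomposition yields a contradiction.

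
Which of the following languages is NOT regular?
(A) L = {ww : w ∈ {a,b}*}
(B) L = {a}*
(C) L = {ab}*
(A) {ww : w ∈ {a,b}*}

(A) L = {ww : w ∈ {a,b}*} is NOT regular.

The pumping lemma can be used to prove this:
After pumping, the two halves no longer match

The other languages are regular because they can be recognized by finite automata.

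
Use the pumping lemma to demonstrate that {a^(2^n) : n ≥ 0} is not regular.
Assume for contradiction that L is regular, and let p ≥ 1 be the pumping length given by the pumping lemma.
Choose s = a^(2^p). Then s ∈ L and |s| = 2^p ≥ p.
By the pumping lemma, s = xyz for some x, y, z with |xy| ≤ p, |y| ≥ 1, and xy^i z ∈ L for every i ≥ 0.
Here y = a^k for some k with 1 ≤ k ≤ |xy| ≤ p, and p < 2^p.

Take i = 2: |xy²z| = 2^p + k.
Now 2^p < 2^p + k ≤ 2^p + p < 2^p + 2^p = 2^(p+1).
So |xy²z| lies strictly between the consecutive powers of two 2^p and 2^(p+1), hence is not a power of 2, and xy²z ∉ L.

This contradicts the pumping lemma, which requires xy^i z ∈ L for all i ≥ 0.
Hence L = {a^(2^n) : n ≥ 0} is not regular. ∎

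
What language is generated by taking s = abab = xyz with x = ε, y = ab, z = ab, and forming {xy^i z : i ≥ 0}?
{xy^i z : i ≥ 0} = {(ab)^(i+1) : i ≥ 0} = {ab, abab, ababab, ...}

With x = ε, y = ab, z = ab: Pumping 'ab' gives strings of alternating a's and b's.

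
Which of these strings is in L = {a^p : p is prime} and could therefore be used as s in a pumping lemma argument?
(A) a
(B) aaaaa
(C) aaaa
(B) aaaaa

The pumping lemma is applied to a string s that lies in L, so first check membership of each option:
- (A) a has length 1, which is not prime, so it is not in L ✗
- (B) aaaaa has length 5, which is prime, so it is in L ✓
- (C) aaaa has length 4 = 2 × 2, which is not prime, so it is not in L ✗

Only (B) aaaaa is in L, so it is the only candidate that could play the role of s.
(In a complete proof one picks s in terms of the pumping length p so that |s| ≥ p is guaranteed; a fixed string like aaaaa illustrates the shape of such an s.)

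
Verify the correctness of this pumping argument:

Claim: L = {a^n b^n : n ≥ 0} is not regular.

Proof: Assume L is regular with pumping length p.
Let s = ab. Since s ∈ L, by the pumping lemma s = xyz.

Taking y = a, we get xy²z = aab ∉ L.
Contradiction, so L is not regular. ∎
The proof is INCORRECT.

Error: The string s = ab may be shorter than p.
The pumping lemma only applies to strings with |s| ≥ p, and p is not under our control.
We must choose s in terms of p, e.g. s = a^p b^p, to ensure |s| ≥ p.
(The proof also fixes one particular y; a valid argument must handle every decomposition with |xy| ≤ p and |y| ≥ 1 — for s = a^p b^p this forces y = a^k, and then xy²z = a^(p+k) b^p ∉ L.)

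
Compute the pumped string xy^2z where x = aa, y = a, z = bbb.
aaaabbb

Given x = 'aa', y = 'a', z = 'bbb' and i = 2:

xy^2z = x + y·y·...·y (2 times) + z
       = 'aa' + 'a'^2 + 'bbb'
       = 'aa' + 'aa' + 'bbb'
       = 'aaaabbb'

The pumped string is 'aaaabbb' with length 7.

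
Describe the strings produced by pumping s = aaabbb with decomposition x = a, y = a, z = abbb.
{xy^i z : i ≥ 0} = {a^(2+i) b^3 : i ≥ 0} = {aabbb, aaabbb, aaaabbb, ...}

With x = a, y = a, z = abbb: Starting with aaabbb and pumping the second 'a', we get strings with 2+i a's followed by 3 b's for i = 0, 1, 2, ...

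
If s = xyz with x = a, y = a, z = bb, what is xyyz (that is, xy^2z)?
aaabb

Given x = 'a', y = 'a', z = 'bb' and i = 2:

xy^2z = x + y·y·...·y (2 times) + z
       = 'a' + 'a'^2 + 'bb'
       = 'a' + 'aa' + 'bb'
       = 'aaabb'

The pumped string is 'aaabb' with length 5.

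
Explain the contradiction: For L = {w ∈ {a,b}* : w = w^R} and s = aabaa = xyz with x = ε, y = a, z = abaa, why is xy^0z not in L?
xy⁰z = abaa ∉ L

Pumping with i = 0 replaces y = a by y⁰ = ε:
- Original: s = xyz = aabaa; aabaa reversed is aabaa, the same string, so it is a palindrome and is in L
- Pumped: xy⁰z = ε · ε · abaa = abaa
- abaa reversed is aaba ≠ abaa, so it is not a palindrome and is not in L

The pumping lemma would require xy⁰z ∈ L, so this decomposition yields a contradiction.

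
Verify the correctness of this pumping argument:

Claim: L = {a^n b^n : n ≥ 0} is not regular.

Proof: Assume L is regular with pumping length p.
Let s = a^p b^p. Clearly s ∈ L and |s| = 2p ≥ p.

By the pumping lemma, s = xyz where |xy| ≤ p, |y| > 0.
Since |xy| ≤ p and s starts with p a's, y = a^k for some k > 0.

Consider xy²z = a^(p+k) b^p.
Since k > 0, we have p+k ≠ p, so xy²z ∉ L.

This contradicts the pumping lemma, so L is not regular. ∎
The proof is correct.

This proof is valid because:
1. The string s = a^p b^p is correctly in L
2. The decomposition analysis is correct: y must consist only of a's
3. The contradiction is valid: pumping increases a's but not b's
4. The conclusion follows logically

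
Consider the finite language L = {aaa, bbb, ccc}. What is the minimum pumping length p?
p = 4

For a finite language L, the pumping lemma holds vacuously if p > max|s| for s ∈ L.

The longest string in L = {aaa, bbb, ccc} has length 3.
If p = 4, then no string s ∈ L has |s| ≥ p, so the condition is vacuously true.

The minimum pumping length is p = 4.

Why no smaller p works: for any p ≤ 3, the longest string s ∈ L has |s| = 3 ≥ p, so it would
have to be pumpable; but pumping up (i = 2, 3, ...) produces ever longer strings, which cannot all lie in the
finite language L. So the pumping property fails for every p ≤ 3.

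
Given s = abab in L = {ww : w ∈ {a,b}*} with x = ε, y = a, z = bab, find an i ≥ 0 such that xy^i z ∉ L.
i = 2

xy²z = ε · aa · bab = aabab; aabab has odd length 5, so it cannot be written as ww and is not in L.
(Other choices also work, e.g. i = 0, 3; only i = 1 is guaranteed to stay in L since xy¹z = s.)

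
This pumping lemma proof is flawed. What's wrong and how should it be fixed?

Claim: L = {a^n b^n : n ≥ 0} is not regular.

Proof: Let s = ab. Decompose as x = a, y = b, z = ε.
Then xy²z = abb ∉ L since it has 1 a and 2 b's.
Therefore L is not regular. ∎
Error: The string s = ab might be shorter than the pumping length p.

Correction: Choose s = a^p b^p to ensure |s| ≥ p. Also, the decomposition is wrong: with |xy| ≤ p, y cannot include b's when s starts with p a's.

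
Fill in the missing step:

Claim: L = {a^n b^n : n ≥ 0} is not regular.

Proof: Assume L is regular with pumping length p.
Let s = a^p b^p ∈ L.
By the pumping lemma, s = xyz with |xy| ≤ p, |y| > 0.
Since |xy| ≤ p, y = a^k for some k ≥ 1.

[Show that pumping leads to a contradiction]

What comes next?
Consider xy²z = a^(p+k) b^p.

Since k ≥ 1, we have p + k > p.
So xy²z has more a's than b's: (p+k) a's vs p b's.
This means xy²z ∉ L because a^n b^n requires equal counts.

This contradicts the pumping lemma which states xy²z ∈ L.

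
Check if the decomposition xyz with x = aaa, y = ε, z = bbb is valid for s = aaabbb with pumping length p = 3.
Violated: |y| > 0

The decomposition x = aaa, y = ε, z = bbb for s = aaabbb with p = 3
violates the constraint: |y| > 0

|y| = 0, but the pumping lemma requires |y| > 0 (y must be non-empty).

Pumping lemma constraints:
1. xyz = s (decomposition is valid)
2. |xy| ≤ p
3. |y| > 0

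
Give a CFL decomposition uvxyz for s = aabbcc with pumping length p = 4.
u='a', v='a', x='bb', y='c', z='c'

For s = aabbcc with pumping length p = 4:

One valid decomposition:
- u = 'a'
- v = 'a'
- x = 'bb'
- y = 'c'
- z = 'c'

Verification:
- uvxyz = 'a' + 'a' + 'bb' + 'c' + 'c' = aabbcc ✓
- |vxy| = |'abbc'| = 4 ≤ 4 ✓
- |vy| = |'ac'| = 2 > 0 ✓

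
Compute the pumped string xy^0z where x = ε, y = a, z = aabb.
aabb

Given x = '', y = 'a', z = 'aabb' and i = 0:

xy^0z = x + y·y·...·y (0 times) + z
       = '' + 'a'^0 + 'aabb'
       = '' + '' + 'aabb'
       = 'aabb'

The pumped string is 'aabb' with length 4.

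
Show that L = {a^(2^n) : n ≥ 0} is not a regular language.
Assume for contradiction that L is regular, and let p ≥ 1 be the pumping length given by the pumping lemma.
Choose s = a^(2^p). Then s ∈ L and |s| = 2^p ≥ p.
By the pumping lemma, s = xyz for some x, y, z with |xy| ≤ p, |y| ≥ 1, and xy^i z ∈ L for every i ≥ 0.
Here y = a^k for some k with 1 ≤ k ≤ |xy| ≤ p, and p < 2^p.

Take i = 2: |xy²z| = 2^p + k.
Now 2^p < 2^p + k ≤ 2^p + p < 2^p + 2^p = 2^(p+1).
So |xy²z| lies strictly between the consecutive powers of two 2^p and 2^(p+1), hence is not a power of 2, and xy²z ∉ L.

This contradicts the pumping lemma, which requires xy^i z ∈ L for all i ≥ 0.
Hence L = {a^(2^n) : n ≥ 0} is not regular. ∎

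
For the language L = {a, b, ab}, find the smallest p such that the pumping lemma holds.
p = 3

For a finite language L, the pumping lemma holds vacuously if p > max|s| for s ∈ L.

The longest string in L = {a, b, ab} has length 2.
If p = 3, then no string s ∈ L has |s| ≥ p, so the condition is vacuously true.

The minimum pumping length is p = 3.

Why no smaller p works: for any p ≤ 2, the longest string s ∈ L has |s| = 2 ≥ p, so it would
have to be pumpable; but pumping up (i = 2, 3, ...) produces ever longer strings, which cannot all lie in the
finite language L. So the pumping property fails for every p ≤ 2.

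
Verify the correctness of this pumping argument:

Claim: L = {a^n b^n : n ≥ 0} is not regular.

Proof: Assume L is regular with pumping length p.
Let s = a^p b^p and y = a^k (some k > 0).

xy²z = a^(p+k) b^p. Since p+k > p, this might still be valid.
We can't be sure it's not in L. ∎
The proof is INCORRECT.

Error: The conclusion is wrong.
xy²z = a^(p+k) b^p is definitely NOT in L because the number of a's (p+k) ≠ number of b's (p).
The proof incorrectly doubts what is actually a valid contradiction.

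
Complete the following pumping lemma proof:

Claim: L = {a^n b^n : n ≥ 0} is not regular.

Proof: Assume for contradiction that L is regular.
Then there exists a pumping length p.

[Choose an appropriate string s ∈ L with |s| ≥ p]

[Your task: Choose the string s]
s = a^p b^p

This string is in L (has equal a's and b's) and has length 2p ≥ p.
Any decomposition xyz with |xy| ≤ p means y consists only of a's,
so pumping will unbalance the counts.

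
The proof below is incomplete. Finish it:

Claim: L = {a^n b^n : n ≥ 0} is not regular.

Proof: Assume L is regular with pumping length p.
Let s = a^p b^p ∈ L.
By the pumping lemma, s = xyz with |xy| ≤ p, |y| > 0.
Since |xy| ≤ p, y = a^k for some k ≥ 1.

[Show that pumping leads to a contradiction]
Consider xy²z = a^(p+k) b^p.

Since k ≥ 1, we have p + k > p.
So xy²z has more a's than b's: (p+k) a's vs p b's.
This means xy²z ∉ L because a^n b^n requires equal counts.

This contradicts the pumping lemma which states xy²z ∈ L.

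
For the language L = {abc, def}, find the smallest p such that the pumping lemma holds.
p = 4

For a finite language L, the pumping lemma holds vacuously if p > max|s| for s ∈ L.

The longest string in L = {abc, def} has length 3.
If p = 4, then no string s ∈ L has |s| ≥ p, so the condition is vacuously true.

The minimum pumping length is p = 4.

Why no smaller p works: for any p ≤ 3, the longest string s ∈ L has |s| = 3 ≥ p, so it would
have to be pumpable; but pumping up (i = 2, 3, ...) produces ever longer strings, which cannot all lie in the
finite language L. So the pumping property fails for every p ≤ 3.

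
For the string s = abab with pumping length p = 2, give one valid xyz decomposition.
x = '', y = 'a', z = 'bab'

For s = abab and p = 2, one valid decomposition is:
- x = '' (length 0)
- y = 'a' (length 1)
- z = 'bab' (length 3)

Verification:
- xyz = '' + 'a' + 'bab' = abab ✓
- |xy| = 1 ≤ 2 ✓
- |y| = 1 > 0 ✓

All pumping lemma constraints are satisfied.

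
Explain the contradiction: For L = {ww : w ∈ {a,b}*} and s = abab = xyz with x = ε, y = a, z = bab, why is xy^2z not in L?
xy²z = aabab ∉ L

Pumping with i = 2 replaces y = a by y² = aa:
- Original: s = xyz = abab; abab splits into halves ab · ab, which are equal, so it is in L (w = ab)
- Pumped: xy²z = ε · aa · bab = aabab
- aabab has odd length 5, so it cannot be written as ww and is not in L

The pumping lemma would require xy²z ∈ L, so this decomposition yields a contradiction.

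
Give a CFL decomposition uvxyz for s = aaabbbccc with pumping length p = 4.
u='aa', v='a', x='bb', y='b', z='ccc'

For s = aaabbbccc with pumping length p = 4:

One valid decomposition:
- u = 'aa'
- v = 'a'
- x = 'bb'
- y = 'b'
- z = 'ccc'

Verification:
- uvxyz = 'aa' + 'a' + 'bb' + 'b' + 'ccc' = aaabbbccc ✓
- |vxy| = |'abbb'| = 4 ≤ 4 ✓
- |vy| = |'ab'| = 2 > 0 ✓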